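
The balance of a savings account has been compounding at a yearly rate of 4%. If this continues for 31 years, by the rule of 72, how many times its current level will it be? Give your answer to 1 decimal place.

Doubling time ≈ 72/4 = 18.00 years.
31 years / 18.00 ≈ 1.72 doublings → factor 2^1.72 ≈ 3.3.

roughly 3.3 times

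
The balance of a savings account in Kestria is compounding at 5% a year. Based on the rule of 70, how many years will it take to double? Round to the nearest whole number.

≈ 14 years

At 5%, doubling takes about 70/5 = 14.00 years.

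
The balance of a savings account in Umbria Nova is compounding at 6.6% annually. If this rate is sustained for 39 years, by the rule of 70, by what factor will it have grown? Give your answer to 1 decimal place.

Doubles every ≈ 10.61 years (70/6.6).
39 years is 3.68 doublings; 2^3.68 ≈ 12.8×.

about 12.8 times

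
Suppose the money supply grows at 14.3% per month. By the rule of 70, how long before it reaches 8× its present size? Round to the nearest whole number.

roughly 15 months

One doubling takes 70/14.3 = 4.90 months.
8 = 2^3, so 3 doublings → 15 months.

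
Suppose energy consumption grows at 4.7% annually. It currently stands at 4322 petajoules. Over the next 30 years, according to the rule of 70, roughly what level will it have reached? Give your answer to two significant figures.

≈ 17000 petajoules

Doubling time ≈ 70/4.7 = 14.89 years.
30 years is 30/14.89 ≈ 2.01 doublings, a factor of 2^2.01 ≈ 4.03.
4322 × 4.03 ≈ 17000 petajoules.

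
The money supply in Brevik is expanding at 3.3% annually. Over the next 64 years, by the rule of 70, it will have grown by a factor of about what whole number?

Doubling time ≈ 70/3.3 = 21.21 years.
64/21.21 ≈ 3 doublings, so about 2^3 = 8×.

around 8 times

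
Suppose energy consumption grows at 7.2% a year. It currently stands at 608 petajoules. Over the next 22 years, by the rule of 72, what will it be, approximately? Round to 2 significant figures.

Doubling time ≈ 72/7.2 = 10.00 years.
22 years is 22/10.00 ≈ 2.20 doublings, a factor of 2^2.20 ≈ 4.59.
608 × 4.59 ≈ 2800 petajoules.

approximately 2800 petajoules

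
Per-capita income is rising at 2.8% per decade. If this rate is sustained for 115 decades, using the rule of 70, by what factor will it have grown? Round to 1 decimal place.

around 24.3 times

Doubles every ≈ 25.00 decades (70/2.8).
115 decades is 4.60 doublings; 2^4.60 ≈ 24.3×.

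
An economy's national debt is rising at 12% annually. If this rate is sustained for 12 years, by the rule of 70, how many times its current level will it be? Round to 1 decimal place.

roughly 4.2 times

Doubling time ≈ 70/12 = 5.83 years.
12 years / 5.83 ≈ 2.06 doublings → factor 2^2.06 ≈ 4.2.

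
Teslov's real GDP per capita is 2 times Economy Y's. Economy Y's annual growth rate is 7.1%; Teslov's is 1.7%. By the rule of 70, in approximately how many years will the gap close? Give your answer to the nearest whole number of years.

Economy Y gains on Teslov at 7.1% − 1.7% = 5.4 points a year.
At that relative rate the gap halves every 70/5.4 ≈ 12.96 years.
A 2 times gap closes after 1 halving: 1 × 12.96 ≈ 13 years.

around 13 years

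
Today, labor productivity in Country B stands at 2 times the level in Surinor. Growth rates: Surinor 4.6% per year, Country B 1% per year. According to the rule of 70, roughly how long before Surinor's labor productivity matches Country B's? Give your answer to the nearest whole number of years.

The growth-rate gap is 4.6% − 1% = 3.6 percentage points.
So the ratio between them halves every 70/3.6 ≈ 19.44 years.
A 2 times gap closes after 1 halving: 1 × 19.44 ≈ 19 years.

approximately 19 years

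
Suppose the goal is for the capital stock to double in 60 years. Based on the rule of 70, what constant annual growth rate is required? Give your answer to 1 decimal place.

about 1.2%

70 / 60 ≈ 1.17, so about 1.2% annually.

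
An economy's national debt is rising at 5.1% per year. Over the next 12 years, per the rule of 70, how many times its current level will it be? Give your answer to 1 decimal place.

around 1.8 times

Doubles every ≈ 13.73 years (70/5.1).
12 years is 0.87 doublings; 2^0.87 ≈ 1.8×.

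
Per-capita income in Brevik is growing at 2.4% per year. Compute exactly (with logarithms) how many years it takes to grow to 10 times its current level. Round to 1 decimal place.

97.1 years

t = ln(10) / ln(1 + 0.024) = 2.3026 / 0.023717 ≈ 97.09.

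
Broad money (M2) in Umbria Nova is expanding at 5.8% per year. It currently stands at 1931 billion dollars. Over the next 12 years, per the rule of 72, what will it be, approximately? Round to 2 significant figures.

Doubling time ≈ 72/5.8 = 12.41 years.
12 years is 12/12.41 ≈ 0.97 doublings, a factor of 2^0.97 ≈ 1.96.
1931 × 1.96 ≈ 3800 billion dollars.

3800 billion dollars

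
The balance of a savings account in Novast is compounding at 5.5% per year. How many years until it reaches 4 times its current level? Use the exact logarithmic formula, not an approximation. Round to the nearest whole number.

26 years

t = ln(4) / ln(1 + 0.055) = 1.3863 / 0.053541 ≈ 25.89.
≈ 26 years.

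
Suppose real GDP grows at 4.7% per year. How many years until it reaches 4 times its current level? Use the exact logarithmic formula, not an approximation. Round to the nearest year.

t = ln(4) / ln(1 + 0.047) = 1.3863 / 0.045929 ≈ 30.18.
≈ 30 years.

30 years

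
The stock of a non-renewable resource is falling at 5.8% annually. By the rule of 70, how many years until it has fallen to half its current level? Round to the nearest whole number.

Falling at 5.8%, it halves about every 70/5.8 = 12.07 years.

about 12 years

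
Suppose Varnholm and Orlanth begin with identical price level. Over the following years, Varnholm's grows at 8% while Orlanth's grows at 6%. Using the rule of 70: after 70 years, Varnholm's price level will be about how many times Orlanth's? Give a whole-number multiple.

Varnholm pulls ahead at 2 pp per year, so the ratio doubles every 70/2 ≈ 35.00 years.
In 70 years that's 2.00 doublings: 2^2.00 ≈ 4.

approximately 4 times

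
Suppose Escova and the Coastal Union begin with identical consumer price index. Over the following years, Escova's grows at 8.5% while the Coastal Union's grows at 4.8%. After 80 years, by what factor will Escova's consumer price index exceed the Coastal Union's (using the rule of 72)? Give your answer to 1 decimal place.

around 17.3 times

Rate gap = 8.5% − 4.8% = 3.7 points.
The ratio doubles every 72/3.7 ≈ 19.46 years.
80/19.46 ≈ 4.11 doublings → ratio ≈ 2^4.11 ≈ 17.3.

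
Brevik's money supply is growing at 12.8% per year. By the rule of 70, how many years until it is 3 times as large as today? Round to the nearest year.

9 years

One doubling takes 70/12.8 = 5.47 years.
Reaching 3× takes log₂(3) ≈ 1.58 doublings.
1.58 × 5.47 ≈ 9 years.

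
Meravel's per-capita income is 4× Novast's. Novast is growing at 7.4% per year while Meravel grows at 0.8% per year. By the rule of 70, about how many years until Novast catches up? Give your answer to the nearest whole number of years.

about 21 years

The growth-rate gap is 7.4% − 0.8% = 6.6 percentage points.
So the ratio between them halves every 70/6.6 ≈ 10.61 years.
A 4× gap closes after 2 halvings: 2 × 10.61 ≈ 21 years.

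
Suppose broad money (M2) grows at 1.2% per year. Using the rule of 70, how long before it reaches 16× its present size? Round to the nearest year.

At 1.2% it doubles every 70/1.2 ≈ 58.33 years.
Getting to 16× needs 4 doublings: 4 × 58.33 ≈ 233 years.

≈ 233 years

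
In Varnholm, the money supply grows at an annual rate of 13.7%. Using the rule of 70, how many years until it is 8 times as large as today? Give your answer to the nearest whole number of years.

Doubling time ≈ 70/13.7 = 5.11 years.
Getting to 8× needs 3 doublings: 3 × 5.11 ≈ 15 years.

about 15 years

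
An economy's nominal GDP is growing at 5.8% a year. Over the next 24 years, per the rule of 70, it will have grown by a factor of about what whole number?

Doubling time ≈ 70/5.8 = 12.07 years.
24/12.07 ≈ 2 doublings, so about 2^2 = 4×.

4 times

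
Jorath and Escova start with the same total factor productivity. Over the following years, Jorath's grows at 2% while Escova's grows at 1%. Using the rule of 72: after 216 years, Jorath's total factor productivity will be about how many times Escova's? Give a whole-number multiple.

Rate gap = 2% − 1% = 1 point.
The ratio doubles every 72/1 ≈ 72.00 years.
216/72.00 ≈ 3.00 doublings → ratio ≈ 2^3.00 ≈ 8.

≈ 8 times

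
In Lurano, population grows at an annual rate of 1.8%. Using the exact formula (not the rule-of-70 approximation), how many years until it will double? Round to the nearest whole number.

39 years

t = ln(2) / ln(1 + 0.018) = 0.6931 / 0.017840 ≈ 38.85.
≈ 39 years.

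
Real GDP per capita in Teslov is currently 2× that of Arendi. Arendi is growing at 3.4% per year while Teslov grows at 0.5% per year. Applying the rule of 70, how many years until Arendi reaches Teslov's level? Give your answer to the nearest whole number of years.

approximately 24 years

The growth-rate gap is 3.4% − 0.5% = 2.9 percentage points.
So the ratio between them halves every 70/2.9 ≈ 24.14 years.
A 2× gap closes after 1 halving: 1 × 24.14 ≈ 24 years.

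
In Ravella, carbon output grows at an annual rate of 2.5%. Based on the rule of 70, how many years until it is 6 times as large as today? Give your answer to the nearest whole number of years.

At 2.5% it doubles every 70/2.5 ≈ 28.00 years.
Reaching 6× takes log₂(6) ≈ 2.58 doublings.
2.58 × 28.00 ≈ 72 years.

≈ 72 years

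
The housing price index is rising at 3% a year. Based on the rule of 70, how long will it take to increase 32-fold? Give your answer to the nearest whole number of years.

At 3% it doubles every 70/3 ≈ 23.33 years.
32 = 2^5, so 5 doublings → 117 years.

approximately 117 years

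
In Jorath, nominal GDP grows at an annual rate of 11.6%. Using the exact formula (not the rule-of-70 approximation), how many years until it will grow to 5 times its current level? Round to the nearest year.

t = ln(5) / ln(1 + 0.116) = 1.6094 / 0.109751 ≈ 14.66.
≈ 15 years.

15 years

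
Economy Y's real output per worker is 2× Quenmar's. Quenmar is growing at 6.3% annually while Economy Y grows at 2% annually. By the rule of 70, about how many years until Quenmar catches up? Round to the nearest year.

The growth-rate gap is 6.3% − 2% = 4.3 percentage points.
So the ratio between them halves every 70/4.3 ≈ 16.28 years.
A 2× gap closes after 1 halving: 1 × 16.28 ≈ 16 years.

16 years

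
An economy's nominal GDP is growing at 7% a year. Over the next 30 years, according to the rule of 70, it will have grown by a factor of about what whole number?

At 7% one doubling takes ≈ 10.00 years; 30 years is 3 of them, so ×8.

about 8 times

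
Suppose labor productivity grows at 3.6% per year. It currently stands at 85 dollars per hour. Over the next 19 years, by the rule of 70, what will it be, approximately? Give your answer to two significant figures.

It doubles every 70/3.6 ≈ 19.44 years, so 19 years is 0.98 doublings.
2^0.98 ≈ 1.97; 85 × 1.97 ≈ 170 dollars per hour.

≈ 170 dollars per hour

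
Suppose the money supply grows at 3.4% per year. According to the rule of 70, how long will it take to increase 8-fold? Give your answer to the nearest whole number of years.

Doubling time ≈ 70/3.4 = 20.59 years.
8 = 2^3, so 3 doublings → 62 years.

about 62 years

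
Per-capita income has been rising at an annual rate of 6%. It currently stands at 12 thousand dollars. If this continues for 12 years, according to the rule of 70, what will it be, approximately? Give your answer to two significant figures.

Doubling time ≈ 70/6 = 11.67 years.
12 years is 12/11.67 ≈ 1.03 doublings, a factor of 2^1.03 ≈ 2.04.
12 × 2.04 ≈ 24 thousand dollars.

roughly 24 thousand dollars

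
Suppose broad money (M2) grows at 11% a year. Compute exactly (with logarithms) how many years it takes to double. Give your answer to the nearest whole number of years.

7 years

t = ln(2) / ln(1 + 0.11) = 0.6931 / 0.104360 ≈ 6.64.
≈ 7 years.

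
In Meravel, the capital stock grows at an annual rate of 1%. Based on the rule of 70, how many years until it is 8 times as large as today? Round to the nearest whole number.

210 years

At 1% it doubles every 70/1 ≈ 70.00 years.
8× is 3 doublings, so 3 × 70.00 ≈ 210 years.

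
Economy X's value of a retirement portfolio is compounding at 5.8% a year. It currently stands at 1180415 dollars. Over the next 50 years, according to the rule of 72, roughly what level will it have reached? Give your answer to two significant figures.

It doubles every 72/5.8 ≈ 12.41 years, so 50 years is 4.03 doublings.
2^4.03 ≈ 16.34; 1180415 × 16.34 ≈ 19000000 dollars.

19000000 dollars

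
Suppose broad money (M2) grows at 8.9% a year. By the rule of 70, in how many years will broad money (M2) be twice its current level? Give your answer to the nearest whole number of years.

At 8.9%, doubling takes about 70/8.9 = 7.87 years.

approximately 8 years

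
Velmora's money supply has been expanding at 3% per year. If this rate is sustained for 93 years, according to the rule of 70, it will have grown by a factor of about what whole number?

roughly 16 times

Doubling time ≈ 70/3 = 23.33 years.
93/23.33 ≈ 4 doublings, so about 2^4 = 16×.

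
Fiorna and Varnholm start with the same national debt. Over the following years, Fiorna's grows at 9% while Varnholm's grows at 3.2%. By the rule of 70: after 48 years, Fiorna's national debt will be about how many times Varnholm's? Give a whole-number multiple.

Fiorna pulls ahead at 5.8 pp per year, so the ratio doubles every 70/5.8 ≈ 12.07 years.
In 48 years that's 3.98 doublings: 2^3.98 ≈ 16.

roughly 16 times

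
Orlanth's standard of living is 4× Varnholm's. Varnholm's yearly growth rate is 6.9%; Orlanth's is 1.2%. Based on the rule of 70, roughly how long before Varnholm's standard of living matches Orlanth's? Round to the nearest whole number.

≈ 25 years

Varnholm gains on Orlanth at 6.9% − 1.2% = 5.7 points a year.
At that relative rate the gap halves every 70/5.7 ≈ 12.28 years.
A 4× gap closes after 2 halvings: 2 × 12.28 ≈ 25 years.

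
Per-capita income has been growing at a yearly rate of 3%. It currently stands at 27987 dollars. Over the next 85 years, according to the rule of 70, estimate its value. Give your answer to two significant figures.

Doubling time ≈ 70/3 = 23.33 years.
85 years is 85/23.33 ≈ 3.64 doublings, a factor of 2^3.64 ≈ 12.47.
27987 × 12.47 ≈ 350000 dollars.

350000 dollars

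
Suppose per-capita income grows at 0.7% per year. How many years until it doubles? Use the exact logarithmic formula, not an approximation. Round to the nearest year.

t = ln(2) / ln(1 + 0.007) = 0.6931 / 0.006976 ≈ 99.35.
≈ 99 years.

99 years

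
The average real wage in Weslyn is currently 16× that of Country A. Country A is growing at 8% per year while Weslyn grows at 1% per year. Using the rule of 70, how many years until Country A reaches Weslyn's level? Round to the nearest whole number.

The growth-rate gap is 8% − 1% = 7 percentage points.
So the ratio between them halves every 70/7 ≈ 10.00 years.
A 16× gap closes after 4 halvings: 4 × 10.00 ≈ 40 years.

approximately 40 years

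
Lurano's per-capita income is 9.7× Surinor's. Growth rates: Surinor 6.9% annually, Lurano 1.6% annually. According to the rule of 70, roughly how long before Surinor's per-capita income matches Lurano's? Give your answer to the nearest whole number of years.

around 43 years

The growth-rate gap is 6.9% − 1.6% = 5.3 percentage points.
So the ratio between them halves every 70/5.3 ≈ 13.21 years.
A 9.7× gap takes log₂(9.7) ≈ 3.28 halvings to close: 3.28 × 13.21 ≈ 43 years.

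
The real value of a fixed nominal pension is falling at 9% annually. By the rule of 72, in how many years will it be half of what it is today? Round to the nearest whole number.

8 years

Halving time ≈ 72 / 9 = 8.00 → 8 years.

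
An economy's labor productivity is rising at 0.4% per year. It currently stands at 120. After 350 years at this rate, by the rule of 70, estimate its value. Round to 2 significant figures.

Doubling time ≈ 70/0.4 = 175.00 years.
350 years is 350/175.00 ≈ 2.00 doublings, a factor of 2^2.00 ≈ 4.00.
120 × 4.00 ≈ 480.

approximately 480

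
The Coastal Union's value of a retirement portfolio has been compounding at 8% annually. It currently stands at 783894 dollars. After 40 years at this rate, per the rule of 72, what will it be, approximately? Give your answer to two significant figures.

Doubling time ≈ 72/8 = 9.00 years.
40 years is 40/9.00 ≈ 4.44 doublings, a factor of 2^4.44 ≈ 21.71.
783894 × 21.71 ≈ 17000000 dollars.

approximately 17000000 dollars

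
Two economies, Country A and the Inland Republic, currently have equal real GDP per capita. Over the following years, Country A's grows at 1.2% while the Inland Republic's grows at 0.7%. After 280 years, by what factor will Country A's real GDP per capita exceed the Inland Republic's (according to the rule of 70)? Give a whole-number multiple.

4 times

Only the 0.5-point difference matters.
70/0.5 ≈ 140.00 years per doubling of the ratio; 280 years gives 2.00 doublings, so ≈ 4×.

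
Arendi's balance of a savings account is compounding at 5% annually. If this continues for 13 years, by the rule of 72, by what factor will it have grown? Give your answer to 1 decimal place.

Doubles every ≈ 14.40 years (72/5).
13 years is 0.90 doublings; 2^0.90 ≈ 1.9×.

roughly 1.9 times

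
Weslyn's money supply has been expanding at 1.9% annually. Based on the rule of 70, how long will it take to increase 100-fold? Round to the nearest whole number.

At 1.9% it doubles every 70/1.9 ≈ 36.84 years.
Reaching 100× takes log₂(100) ≈ 6.64 doublings.
6.64 × 36.84 ≈ 245 years.

about 245 years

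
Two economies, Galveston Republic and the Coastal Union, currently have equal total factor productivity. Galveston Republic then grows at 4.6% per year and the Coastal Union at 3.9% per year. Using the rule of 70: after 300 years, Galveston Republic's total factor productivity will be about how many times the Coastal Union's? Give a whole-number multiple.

Rate gap = 4.6% − 3.9% = 0.7 points.
The ratio doubles every 70/0.7 ≈ 100.00 years.
300/100.00 ≈ 3.00 doublings → ratio ≈ 2^3.00 ≈ 8.

≈ 8 times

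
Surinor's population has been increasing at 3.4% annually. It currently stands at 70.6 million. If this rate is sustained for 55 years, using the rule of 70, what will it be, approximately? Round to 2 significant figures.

about 450 million

It doubles every 70/3.4 ≈ 20.59 years, so 55 years is 2.67 doublings.
2^2.67 ≈ 6.36; 70.6 × 6.36 ≈ 450 million.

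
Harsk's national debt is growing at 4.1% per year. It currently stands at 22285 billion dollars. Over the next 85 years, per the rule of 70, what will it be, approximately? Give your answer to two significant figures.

Doubling time ≈ 70/4.1 = 17.07 years.
85 years is 85/17.07 ≈ 4.98 doublings, a factor of 2^4.98 ≈ 31.56.
22285 × 31.56 ≈ 700000 billion dollars.

about 700000 billion dollars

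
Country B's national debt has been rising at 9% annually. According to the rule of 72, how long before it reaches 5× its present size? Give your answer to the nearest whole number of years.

around 19 years

Doubling time ≈ 72/9 = 8.00 years.
Reaching 5× takes log₂(5) ≈ 2.32 doublings.
2.32 × 8.00 ≈ 19 years.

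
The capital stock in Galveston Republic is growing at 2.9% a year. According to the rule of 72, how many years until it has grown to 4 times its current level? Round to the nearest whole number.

roughly 50 years

One doubling takes 72/2.9 = 24.83 years.
4 = 2^2, so 2 doublings → 50 years.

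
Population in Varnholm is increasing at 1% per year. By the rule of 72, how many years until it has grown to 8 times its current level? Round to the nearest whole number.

At 1% it doubles every 72/1 ≈ 72.00 years.
8 = 2^3, so 3 doublings → 216 years.

approximately 216 years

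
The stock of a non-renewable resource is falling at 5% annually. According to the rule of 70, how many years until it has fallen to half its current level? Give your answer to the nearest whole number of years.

approximately 14 years

The rule works in reverse for decay: 70/5 ≈ 14.00 years to halve.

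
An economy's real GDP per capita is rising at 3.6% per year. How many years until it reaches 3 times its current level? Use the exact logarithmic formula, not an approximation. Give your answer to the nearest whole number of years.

t = ln(3) / ln(1 + 0.036) = 1.0986 / 0.035367 ≈ 31.06.
≈ 31 years.

31 years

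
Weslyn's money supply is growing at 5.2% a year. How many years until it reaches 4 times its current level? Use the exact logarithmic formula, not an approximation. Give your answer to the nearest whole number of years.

t = ln(4) / ln(1 + 0.052) = 1.3863 / 0.050693 ≈ 27.35.
≈ 27 years.

27 years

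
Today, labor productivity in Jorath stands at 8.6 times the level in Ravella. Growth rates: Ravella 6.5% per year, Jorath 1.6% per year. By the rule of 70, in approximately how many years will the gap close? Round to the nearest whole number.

What matters is the difference: 4.9 pp.
Rule of 70 on the gap: the ratio halves every 70/4.9 ≈ 14.29 years.
An 8.6 times gap takes log₂(8.6) ≈ 3.10 halvings to close: 3.10 × 14.29 ≈ 44 years.

approximately 44 years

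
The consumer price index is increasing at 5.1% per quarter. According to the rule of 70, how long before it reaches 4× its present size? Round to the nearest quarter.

roughly 27 quarters

Doubling time ≈ 70/5.1 = 13.73 quarters.
4 = 2^2, so 2 doublings → 27 quarters.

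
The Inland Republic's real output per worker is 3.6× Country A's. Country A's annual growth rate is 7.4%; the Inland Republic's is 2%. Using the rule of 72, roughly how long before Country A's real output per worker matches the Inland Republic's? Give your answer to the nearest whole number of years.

25 years

Country A gains on the Inland Republic at 7.4% − 2% = 5.4 points a year.
At that relative rate the gap halves every 72/5.4 ≈ 13.33 years.
A 3.6× gap takes log₂(3.6) ≈ 1.85 halvings to close: 1.85 × 13.33 ≈ 25 years.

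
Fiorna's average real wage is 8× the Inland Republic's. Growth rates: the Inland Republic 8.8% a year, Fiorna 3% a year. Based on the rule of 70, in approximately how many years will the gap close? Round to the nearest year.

about 36 years

What matters is the difference: 5.8 pp.
Rule of 70 on the gap: the ratio halves every 70/5.8 ≈ 12.07 years.
An 8× gap closes after 3 halvings: 3 × 12.07 ≈ 36 years.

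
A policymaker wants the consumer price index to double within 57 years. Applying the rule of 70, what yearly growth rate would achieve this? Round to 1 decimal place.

70 / 57 ≈ 1.23, so about 1.2% per year.

about 1.2%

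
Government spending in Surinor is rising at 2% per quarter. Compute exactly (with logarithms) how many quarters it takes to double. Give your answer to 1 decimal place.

t = ln(2) / ln(1 + 0.02) = 0.6931 / 0.019803 ≈ 35.00.

35.0 quarters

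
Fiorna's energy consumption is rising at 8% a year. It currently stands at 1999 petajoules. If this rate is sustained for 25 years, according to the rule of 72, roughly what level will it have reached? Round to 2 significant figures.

14000 petajoules

Doubling time ≈ 72/8 = 9.00 years.
25 years is 25/9.00 ≈ 2.78 doublings, a factor of 2^2.78 ≈ 6.87.
1999 × 6.87 ≈ 14000 petajoules.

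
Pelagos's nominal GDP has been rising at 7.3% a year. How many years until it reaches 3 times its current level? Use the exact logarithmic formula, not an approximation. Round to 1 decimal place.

15.6 years

t = ln(3) / ln(1 + 0.073) = 1.0986 / 0.070458 ≈ 15.59.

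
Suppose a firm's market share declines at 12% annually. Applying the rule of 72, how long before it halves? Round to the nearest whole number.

Falling at 12%, it halves about every 72/12 = 6.00 years.

about 6 years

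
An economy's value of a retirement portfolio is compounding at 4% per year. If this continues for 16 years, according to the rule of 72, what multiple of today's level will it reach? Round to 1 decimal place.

roughly 1.9 times

Doubles every ≈ 18.00 years (72/4).
16 years is 0.89 doublings; 2^0.89 ≈ 1.9×.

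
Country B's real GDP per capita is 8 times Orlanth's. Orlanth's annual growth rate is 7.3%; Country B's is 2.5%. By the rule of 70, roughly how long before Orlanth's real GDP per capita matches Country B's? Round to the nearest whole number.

What matters is the difference: 4.8 pp.
Rule of 70 on the gap: the ratio halves every 70/4.8 ≈ 14.58 years.
An 8 times gap closes after 3 halvings: 3 × 14.58 ≈ 44 years.

about 44 years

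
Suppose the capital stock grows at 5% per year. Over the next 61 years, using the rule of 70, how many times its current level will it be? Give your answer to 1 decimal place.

approximately 20.5 times

Doubles every ≈ 14.00 years (70/5).
61 years is 4.36 doublings; 2^4.36 ≈ 20.5×.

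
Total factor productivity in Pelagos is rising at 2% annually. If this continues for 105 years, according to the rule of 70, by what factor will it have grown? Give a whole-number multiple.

approximately 8 times

Doubling time ≈ 70/2 = 35.00 years.
105/35.00 ≈ 3 doublings, so about 2^3 = 8×.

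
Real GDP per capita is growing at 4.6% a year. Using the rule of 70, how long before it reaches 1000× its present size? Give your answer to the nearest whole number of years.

One doubling takes 70/4.6 = 15.22 years.
Reaching 1000× takes log₂(1000) ≈ 9.97 doublings.
9.97 × 15.22 ≈ 152 years.

around 152 years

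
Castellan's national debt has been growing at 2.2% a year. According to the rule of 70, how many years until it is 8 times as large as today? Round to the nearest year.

95 years

At 2.2% it doubles every 70/2.2 ≈ 31.82 years.
Getting to 8× needs 3 doublings: 3 × 31.82 ≈ 95 years.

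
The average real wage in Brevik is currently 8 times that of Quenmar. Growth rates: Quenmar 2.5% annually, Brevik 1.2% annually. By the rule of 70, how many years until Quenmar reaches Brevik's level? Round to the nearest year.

Quenmar gains on Brevik at 2.5% − 1.2% = 1.3 points a year.
At that relative rate the gap halves every 70/1.3 ≈ 53.85 years.
An 8 times gap closes after 3 halvings: 3 × 53.85 ≈ 162 years.

about 162 years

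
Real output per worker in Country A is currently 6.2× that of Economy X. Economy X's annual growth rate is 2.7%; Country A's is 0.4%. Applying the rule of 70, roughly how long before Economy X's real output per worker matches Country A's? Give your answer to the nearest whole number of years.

The growth-rate gap is 2.7% − 0.4% = 2.3 percentage points.
So the ratio between them halves every 70/2.3 ≈ 30.43 years.
A 6.2× gap takes log₂(6.2) ≈ 2.63 halvings to close: 2.63 × 30.43 ≈ 80 years.

around 80 years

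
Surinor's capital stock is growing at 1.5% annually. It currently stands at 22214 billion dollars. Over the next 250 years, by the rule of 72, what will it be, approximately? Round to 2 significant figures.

Doubling time ≈ 72/1.5 = 48.00 years.
250 years is 250/48.00 ≈ 5.21 doublings, a factor of 2^5.21 ≈ 37.01.
22214 × 37.01 ≈ 820000 billion dollars.

roughly 820000 billion dollars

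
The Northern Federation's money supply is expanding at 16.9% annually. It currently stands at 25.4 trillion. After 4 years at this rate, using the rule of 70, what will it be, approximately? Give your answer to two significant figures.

Doubling time ≈ 70/16.9 = 4.14 years.
4 years is 4/4.14 ≈ 0.97 doublings, a factor of 2^0.97 ≈ 1.96.
25.4 × 1.96 ≈ 50 trillion.

≈ 50 trillion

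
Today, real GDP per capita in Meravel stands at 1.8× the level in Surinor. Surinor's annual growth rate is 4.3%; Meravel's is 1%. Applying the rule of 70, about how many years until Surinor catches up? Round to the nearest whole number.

The growth-rate gap is 4.3% − 1% = 3.3 percentage points.
So the ratio between them halves every 70/3.3 ≈ 21.21 years.
A 1.8× gap takes log₂(1.8) ≈ 0.85 halvings to close: 0.85 × 21.21 ≈ 18 years.

≈ 18 years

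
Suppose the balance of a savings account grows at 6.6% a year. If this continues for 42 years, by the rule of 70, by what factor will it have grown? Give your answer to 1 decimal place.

around 15.6 times

Doubles every ≈ 10.61 years (70/6.6).
42 years is 3.96 doublings; 2^3.96 ≈ 15.6×.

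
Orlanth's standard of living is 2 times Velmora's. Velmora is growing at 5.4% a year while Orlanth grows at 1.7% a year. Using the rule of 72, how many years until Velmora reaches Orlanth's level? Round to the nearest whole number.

approximately 19 years

The growth-rate gap is 5.4% − 1.7% = 3.7 percentage points.
So the ratio between them halves every 72/3.7 ≈ 19.46 years.
A 2 times gap closes after 1 halving: 1 × 19.46 ≈ 19 years.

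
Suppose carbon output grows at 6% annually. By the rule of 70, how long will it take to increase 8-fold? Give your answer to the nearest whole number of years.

≈ 35 years

At 6% it doubles every 70/6 ≈ 11.67 years.
Getting to 8× needs 3 doublings: 3 × 11.67 ≈ 35 years.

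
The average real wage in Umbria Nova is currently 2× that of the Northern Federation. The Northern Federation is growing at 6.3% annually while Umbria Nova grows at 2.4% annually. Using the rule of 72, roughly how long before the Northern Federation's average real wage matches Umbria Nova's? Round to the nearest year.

≈ 18 years

The growth-rate gap is 6.3% − 2.4% = 3.9 percentage points.
So the ratio between them halves every 72/3.9 ≈ 18.46 years.
A 2× gap closes after 1 halving: 1 × 18.46 ≈ 18 years.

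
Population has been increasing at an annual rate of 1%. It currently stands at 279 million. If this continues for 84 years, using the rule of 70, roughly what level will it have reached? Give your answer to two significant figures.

It doubles every 70/1 ≈ 70.00 years, so 84 years is 1.20 doublings.
2^1.20 ≈ 2.30; 279 × 2.30 ≈ 640 million.

around 640 million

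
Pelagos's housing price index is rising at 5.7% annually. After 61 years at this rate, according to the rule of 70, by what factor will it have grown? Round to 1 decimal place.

Doubling time ≈ 70/5.7 = 12.28 years.
61 years / 12.28 ≈ 4.97 doublings → factor 2^4.97 ≈ 31.3.

approximately 31.3 times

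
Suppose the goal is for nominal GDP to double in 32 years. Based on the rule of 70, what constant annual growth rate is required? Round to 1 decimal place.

roughly 2.2% annually

70 / 32 ≈ 2.19, so about 2.2% annually.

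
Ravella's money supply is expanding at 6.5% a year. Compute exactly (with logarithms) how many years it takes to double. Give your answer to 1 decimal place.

t = ln(2) / ln(1 + 0.065) = 0.6931 / 0.062975 ≈ 11.01.

11.0 years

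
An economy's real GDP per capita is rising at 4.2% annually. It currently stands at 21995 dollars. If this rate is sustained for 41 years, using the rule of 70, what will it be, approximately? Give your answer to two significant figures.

about 120000 dollars

Doubling time ≈ 70/4.2 = 16.67 years.
41 years is 41/16.67 ≈ 2.46 doublings, a factor of 2^2.46 ≈ 5.50.
21995 × 5.50 ≈ 120000 dollars.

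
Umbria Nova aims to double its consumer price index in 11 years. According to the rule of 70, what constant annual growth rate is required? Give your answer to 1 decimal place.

approximately 6.4%

70 / 11 ≈ 6.36, so about 6.4% a year.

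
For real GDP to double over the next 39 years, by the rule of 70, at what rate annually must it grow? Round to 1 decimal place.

≈ 1.8%

70 / 39 ≈ 1.79, so about 1.8% annually.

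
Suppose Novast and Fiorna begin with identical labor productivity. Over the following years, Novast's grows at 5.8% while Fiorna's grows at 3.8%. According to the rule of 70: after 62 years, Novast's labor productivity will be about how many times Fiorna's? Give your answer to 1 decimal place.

Only the 2-point difference matters.
70/2 ≈ 35.00 years per doubling of the ratio; 62 years gives 1.77 doublings, so ≈ 3.4×.

3.4 times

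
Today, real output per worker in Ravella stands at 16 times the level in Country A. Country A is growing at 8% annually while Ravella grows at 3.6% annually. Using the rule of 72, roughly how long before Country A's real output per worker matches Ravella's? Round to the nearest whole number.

approximately 65 years

Country A gains on Ravella at 8% − 3.6% = 4.4 points a year.
At that relative rate the gap halves every 72/4.4 ≈ 16.36 years.
A 16 times gap closes after 4 halvings: 4 × 16.36 ≈ 65 years.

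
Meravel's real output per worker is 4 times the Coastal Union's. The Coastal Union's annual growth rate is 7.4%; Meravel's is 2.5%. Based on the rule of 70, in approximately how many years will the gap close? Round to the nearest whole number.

The growth-rate gap is 7.4% − 2.5% = 4.9 percentage points.
So the ratio between them halves every 70/4.9 ≈ 14.29 years.
A 4 times gap closes after 2 halvings: 2 × 14.29 ≈ 29 years.

about 29 years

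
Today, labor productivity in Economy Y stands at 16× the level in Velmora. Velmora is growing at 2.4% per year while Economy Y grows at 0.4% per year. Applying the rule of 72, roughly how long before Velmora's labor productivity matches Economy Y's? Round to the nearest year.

The growth-rate gap is 2.4% − 0.4% = 2 percentage points.
So the ratio between them halves every 72/2 ≈ 36.00 years.
A 16× gap closes after 4 halvings: 4 × 36.00 ≈ 144 years.

around 144 years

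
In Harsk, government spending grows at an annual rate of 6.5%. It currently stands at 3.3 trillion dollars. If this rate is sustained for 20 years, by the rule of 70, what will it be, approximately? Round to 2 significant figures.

Doubling time ≈ 70/6.5 = 10.77 years.
20 years is 20/10.77 ≈ 1.86 doublings, a factor of 2^1.86 ≈ 3.63.
3.3 × 3.63 ≈ 12 trillion dollars.

about 12 trillion dollars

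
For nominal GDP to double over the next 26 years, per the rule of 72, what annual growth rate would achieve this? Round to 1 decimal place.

≈ 2.8% annually

72 / 26 ≈ 2.77, so about 2.8% annually.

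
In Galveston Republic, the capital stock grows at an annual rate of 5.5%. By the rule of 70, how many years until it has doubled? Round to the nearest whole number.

around 13 years

Doubling time ≈ 70 / 5.5 = 12.73 years.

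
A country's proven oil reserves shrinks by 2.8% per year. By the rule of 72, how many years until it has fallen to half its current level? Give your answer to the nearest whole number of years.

Halving time ≈ 72 / 2.8 = 25.71 → 26 years.

26 years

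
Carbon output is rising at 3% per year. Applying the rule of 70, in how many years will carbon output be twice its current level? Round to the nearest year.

70/3 ≈ 23.33, so it doubles roughly every 23 years.

≈ 23 years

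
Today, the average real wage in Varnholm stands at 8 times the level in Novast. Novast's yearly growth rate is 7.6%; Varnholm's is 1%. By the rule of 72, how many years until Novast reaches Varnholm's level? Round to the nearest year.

Novast gains on Varnholm at 7.6% − 1% = 6.6 points a year.
At that relative rate the gap halves every 72/6.6 ≈ 10.91 years.
An 8 times gap closes after 3 halvings: 3 × 10.91 ≈ 33 years.

roughly 33 years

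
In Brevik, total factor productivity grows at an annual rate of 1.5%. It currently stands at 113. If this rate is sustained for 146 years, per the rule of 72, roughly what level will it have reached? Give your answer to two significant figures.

approximately 930

It doubles every 72/1.5 ≈ 48.00 years, so 146 years is 3.04 doublings.
2^3.04 ≈ 8.22; 113 × 8.22 ≈ 930.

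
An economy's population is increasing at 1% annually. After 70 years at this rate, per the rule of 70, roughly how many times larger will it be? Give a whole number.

≈ 2 times

70/1 ≈ 70.00 years per doubling.
70 years fits 1 doubling: 2^1 = 2.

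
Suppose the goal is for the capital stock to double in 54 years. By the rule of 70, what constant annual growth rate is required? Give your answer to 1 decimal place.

≈ 1.3%

70 / 54 ≈ 1.30, so about 1.3% a year.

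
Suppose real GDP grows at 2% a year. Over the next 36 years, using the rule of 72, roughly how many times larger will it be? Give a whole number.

At 2% one doubling takes ≈ 36.00 years; 36 years is 1 of them, so ×2.

around 2 times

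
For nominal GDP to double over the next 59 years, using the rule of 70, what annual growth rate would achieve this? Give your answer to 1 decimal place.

70 / 59 ≈ 1.19, so about 1.2% annually.

approximately 1.2% annually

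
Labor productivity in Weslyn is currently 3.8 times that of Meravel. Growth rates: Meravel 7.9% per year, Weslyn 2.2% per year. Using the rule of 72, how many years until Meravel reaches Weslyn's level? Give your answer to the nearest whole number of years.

roughly 24 years

Meravel gains on Weslyn at 7.9% − 2.2% = 5.7 points a year.
At that relative rate the gap halves every 72/5.7 ≈ 12.63 years.
A 3.8 times gap takes log₂(3.8) ≈ 1.93 halvings to close: 1.93 × 12.63 ≈ 24 years.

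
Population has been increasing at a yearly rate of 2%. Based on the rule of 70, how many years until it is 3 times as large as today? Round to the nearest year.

One doubling takes 70/2 = 35.00 years.
Reaching 3× takes log₂(3) ≈ 1.58 doublings.
1.58 × 35.00 ≈ 55 years.

roughly 55 years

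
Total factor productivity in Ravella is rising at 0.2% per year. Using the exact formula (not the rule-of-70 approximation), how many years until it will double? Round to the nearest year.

347 years

t = ln(2) / ln(1 + 0.002) = 0.6931 / 0.001998 ≈ 346.90.
≈ 347 years.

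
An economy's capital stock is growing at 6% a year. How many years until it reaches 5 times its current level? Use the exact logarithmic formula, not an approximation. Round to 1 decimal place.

t = ln(5) / ln(1 + 0.06) = 1.6094 / 0.058269 ≈ 27.62.

27.6 years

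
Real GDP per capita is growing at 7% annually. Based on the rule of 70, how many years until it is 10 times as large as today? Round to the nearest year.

≈ 33 years

Doubling time ≈ 70/7 = 10.00 years.
Reaching 10× takes log₂(10) ≈ 3.32 doublings.
3.32 × 10.00 ≈ 33 years.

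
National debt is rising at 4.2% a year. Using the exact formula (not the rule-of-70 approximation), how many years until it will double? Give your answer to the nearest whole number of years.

t = ln(2) / ln(1 + 0.042) = 0.6931 / 0.041142 ≈ 16.85.
≈ 17 years.

17 years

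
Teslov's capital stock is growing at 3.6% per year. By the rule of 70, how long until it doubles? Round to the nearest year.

≈ 19 years

At 3.6%, doubling takes about 70/3.6 = 19.44 years.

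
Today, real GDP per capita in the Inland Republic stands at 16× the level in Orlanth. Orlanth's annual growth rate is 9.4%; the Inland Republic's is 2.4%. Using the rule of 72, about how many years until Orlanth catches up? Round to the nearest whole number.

about 41 years

Orlanth gains on the Inland Republic at 9.4% − 2.4% = 7 points a year.
At that relative rate the gap halves every 72/7 ≈ 10.29 years.
A 16× gap closes after 4 halvings: 4 × 10.29 ≈ 41 years.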